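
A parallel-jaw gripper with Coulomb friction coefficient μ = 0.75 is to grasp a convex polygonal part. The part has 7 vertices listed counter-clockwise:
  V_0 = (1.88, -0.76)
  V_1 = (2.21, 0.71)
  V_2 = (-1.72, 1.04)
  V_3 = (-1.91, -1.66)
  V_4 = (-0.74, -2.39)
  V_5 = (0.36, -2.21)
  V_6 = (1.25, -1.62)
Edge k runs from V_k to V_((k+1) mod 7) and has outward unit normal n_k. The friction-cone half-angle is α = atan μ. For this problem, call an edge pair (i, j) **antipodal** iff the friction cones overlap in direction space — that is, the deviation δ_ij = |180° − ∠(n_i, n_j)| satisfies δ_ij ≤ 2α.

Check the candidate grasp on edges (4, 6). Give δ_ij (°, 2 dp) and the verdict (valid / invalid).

α = atan 0.75 = 36.87°;  2α = 73.74°
edge 4: e_4 = (+1.10, +0.18);  n_4 = (+0.1615, -0.9869)
edge 6: e_6 = (+0.63, +0.86);  n_6 = (+0.8067, -0.5910)
∠(n_4, n_6) = 44.48°
δ = |180° − 44.48°| = 135.52°
135.52° > 2α = 73.74°  →  invalid

δ = 135.52°, invalid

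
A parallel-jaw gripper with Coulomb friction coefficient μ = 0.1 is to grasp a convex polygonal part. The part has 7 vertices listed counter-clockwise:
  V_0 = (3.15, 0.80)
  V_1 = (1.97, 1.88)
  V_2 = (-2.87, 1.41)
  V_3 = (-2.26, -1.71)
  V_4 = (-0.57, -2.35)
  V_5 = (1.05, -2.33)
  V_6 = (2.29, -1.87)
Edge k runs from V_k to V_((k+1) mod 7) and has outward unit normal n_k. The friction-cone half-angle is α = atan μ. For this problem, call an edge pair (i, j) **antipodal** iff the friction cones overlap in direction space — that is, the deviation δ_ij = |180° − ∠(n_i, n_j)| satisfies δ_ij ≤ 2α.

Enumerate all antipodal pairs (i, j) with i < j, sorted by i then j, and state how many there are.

α = atan 0.1 = 5.71°;  2α = 11.42°
n_0 = (+0.6752, +0.7377)
n_1 = (-0.0967, +0.9953)
n_2 = (-0.9814, -0.1919)
n_3 = (-0.3542, -0.9352)
n_4 = (+0.0123, -0.9999)
n_5 = (+0.3478, -0.9376)
n_6 = (+0.9518, -0.3066)
  (0,1): δ = 131.99°  ·
  (0,2): δ = 36.47°  ·
  (0,3): δ = 21.72°  ·
  (0,4): δ = 43.17°  ·
  (0,5): δ = 62.82°  ·
  (0,6): δ = 114.61°  ·
  (1,2): δ = 84.48°  ·
  (1,3): δ = 26.29°  ·
  (1,4): δ = 4.84°  ✓
  (1,5): δ = 14.81°  ·
  (1,6): δ = 66.60°  ·
  (2,3): δ = 121.80°  ·
  (2,4): δ = 100.36°  ·
  (2,5): δ = 80.71°  ·
  (2,6): δ = 28.92°  ·
  (3,4): δ = 158.55°  ·
  (3,5): δ = 138.91°  ·
  (3,6): δ = 87.11°  ·
  (4,5): δ = 160.35°  ·
  (4,6): δ = 108.56°  ·
  (5,6): δ = 128.21°  ·
antipodal pairs: 1

count = 1; pairs: (1,4)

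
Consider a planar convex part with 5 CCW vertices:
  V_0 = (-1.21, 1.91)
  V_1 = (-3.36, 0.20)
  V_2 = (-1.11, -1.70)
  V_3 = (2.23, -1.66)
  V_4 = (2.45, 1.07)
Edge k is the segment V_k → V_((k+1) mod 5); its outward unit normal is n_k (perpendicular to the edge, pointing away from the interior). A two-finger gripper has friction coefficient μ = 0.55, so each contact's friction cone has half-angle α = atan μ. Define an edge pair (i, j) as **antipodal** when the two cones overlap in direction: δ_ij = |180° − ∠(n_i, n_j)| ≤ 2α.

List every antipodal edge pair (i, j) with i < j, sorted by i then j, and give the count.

count = 5; pairs: (0,2), (0,3), (1,3), (1,4), (2,4)

α = atan 0.55 = 28.81°;  2α = 57.62°
n_0 = (-0.6225, +0.7826)
n_1 = (-0.6452, -0.7640)
n_2 = (+0.0120, -0.9999)
n_3 = (+0.9968, -0.0803)
n_4 = (+0.2237, +0.9747)
  (0,1): δ = 78.68°  ·
  (0,2): δ = 37.81°  ✓
  (0,3): δ = 46.90°  ✓
  (0,4): δ = 128.58°  ·
  (1,2): δ = 139.13°  ·
  (1,3): δ = 54.43°  ✓
  (1,4): δ = 27.25°  ✓
  (2,3): δ = 95.29°  ·
  (2,4): δ = 13.61°  ✓
  (3,4): δ = 98.32°  ·
antipodal pairs: 5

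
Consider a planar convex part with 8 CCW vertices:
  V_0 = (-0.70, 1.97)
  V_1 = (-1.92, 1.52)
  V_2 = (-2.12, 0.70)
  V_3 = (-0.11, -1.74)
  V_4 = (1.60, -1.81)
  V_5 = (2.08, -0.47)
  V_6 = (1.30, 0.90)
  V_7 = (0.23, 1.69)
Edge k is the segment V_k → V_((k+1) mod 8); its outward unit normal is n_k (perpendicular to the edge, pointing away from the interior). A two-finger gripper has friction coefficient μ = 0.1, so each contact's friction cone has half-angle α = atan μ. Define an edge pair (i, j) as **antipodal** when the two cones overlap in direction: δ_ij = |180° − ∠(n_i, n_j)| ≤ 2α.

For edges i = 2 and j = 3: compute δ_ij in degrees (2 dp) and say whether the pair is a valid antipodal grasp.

α = atan 0.1 = 5.71°;  2α = 11.42°
edge 2: e_2 = (+2.01, -2.44);  n_2 = (-0.7718, -0.6358)
edge 3: e_3 = (+1.71, -0.07);  n_3 = (-0.0409, -0.9992)
∠(n_2, n_3) = 48.18°
δ = |180° − 48.18°| = 131.82°
131.82° > 2α = 11.42°  →  invalid

δ = 131.82°, invalid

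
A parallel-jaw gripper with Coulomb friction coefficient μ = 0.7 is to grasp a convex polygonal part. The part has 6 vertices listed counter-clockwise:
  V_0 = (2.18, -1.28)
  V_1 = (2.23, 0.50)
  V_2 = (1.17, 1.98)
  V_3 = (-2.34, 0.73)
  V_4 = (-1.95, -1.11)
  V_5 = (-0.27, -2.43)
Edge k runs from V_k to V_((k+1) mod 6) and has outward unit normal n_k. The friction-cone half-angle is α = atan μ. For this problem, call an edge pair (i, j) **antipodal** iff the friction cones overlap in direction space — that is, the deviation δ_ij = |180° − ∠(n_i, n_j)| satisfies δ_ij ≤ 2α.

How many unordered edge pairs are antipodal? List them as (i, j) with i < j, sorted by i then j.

count = 7; pairs: (0,2), (0,3), (0,4), (1,3), (1,4), (2,4), (2,5)

α = atan 0.7 = 34.99°;  2α = 69.98°
n_0 = (+0.9996, -0.0281)
n_1 = (+0.8130, +0.5823)
n_2 = (-0.3355, +0.9420)
n_3 = (-0.9783, -0.2074)
n_4 = (-0.6178, -0.7863)
n_5 = (+0.4249, -0.9052)
  (0,1): δ = 142.78°  ·
  (0,2): δ = 68.79°  ✓
  (0,3): δ = 13.58°  ✓
  (0,4): δ = 53.45°  ✓
  (0,5): δ = 116.75°  ·
  (1,2): δ = 106.01°  ·
  (1,3): δ = 23.64°  ✓
  (1,4): δ = 16.23°  ✓
  (1,5): δ = 79.53°  ·
  (2,3): δ = 97.64°  ·
  (2,4): δ = 57.76°  ✓
  (2,5): δ = 5.54°  ✓
  (3,4): δ = 140.12°  ·
  (3,5): δ = 76.82°  ·
  (4,5): δ = 116.70°  ·
antipodal pairs: 7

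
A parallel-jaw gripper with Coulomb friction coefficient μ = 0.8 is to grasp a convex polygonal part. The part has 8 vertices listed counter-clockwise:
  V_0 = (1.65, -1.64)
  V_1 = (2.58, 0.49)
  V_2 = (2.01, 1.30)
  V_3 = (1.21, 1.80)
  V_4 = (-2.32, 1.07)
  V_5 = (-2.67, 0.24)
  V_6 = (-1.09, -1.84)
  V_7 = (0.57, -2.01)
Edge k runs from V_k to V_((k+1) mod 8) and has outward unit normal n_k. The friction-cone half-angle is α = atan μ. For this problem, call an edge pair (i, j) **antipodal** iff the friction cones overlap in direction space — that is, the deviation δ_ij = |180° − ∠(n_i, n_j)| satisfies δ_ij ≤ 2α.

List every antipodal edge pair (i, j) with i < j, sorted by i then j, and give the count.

count = 15; pairs: (0,3), (0,4), (0,5), (1,4), (1,5), (1,6), (1,7), (2,5), (2,6), (2,7), (3,5), (3,6), (3,7), (4,6), (4,7)

α = atan 0.8 = 38.66°;  2α = 77.32°
n_0 = (+0.9165, -0.4001)
n_1 = (+0.8178, +0.5755)
n_2 = (+0.5300, +0.8480)
n_3 = (-0.2025, +0.9793)
n_4 = (-0.9214, +0.3886)
n_5 = (-0.7963, -0.6049)
n_6 = (-0.1019, -0.9948)
n_7 = (+0.3241, -0.9460)
  (0,1): δ = 121.28°  ·
  (0,2): δ = 98.42°  ·
  (0,3): δ = 54.73°  ✓
  (0,4): δ = 0.72°  ✓
  (0,5): δ = 60.81°  ✓
  (0,6): δ = 107.74°  ·
  (0,7): δ = 132.50°  ·
  (1,2): δ = 157.14°  ·
  (1,3): δ = 113.45°  ·
  (1,4): δ = 58.00°  ✓
  (1,5): δ = 2.09°  ✓
  (1,6): δ = 49.02°  ✓
  (1,7): δ = 73.78°  ✓
  (2,3): δ = 136.31°  ·
  (2,4): δ = 80.86°  ·
  (2,5): δ = 20.77°  ✓
  (2,6): δ = 26.16°  ✓
  (2,7): δ = 50.92°  ✓
  (3,4): δ = 124.55°  ·
  (3,5): δ = 64.46°  ✓
  (3,6): δ = 17.53°  ✓
  (3,7): δ = 7.23°  ✓
  (4,5): δ = 119.91°  ·
  (4,6): δ = 72.98°  ✓
  (4,7): δ = 48.22°  ✓
  (5,6): δ = 133.07°  ·
  (5,7): δ = 108.31°  ·
  (6,7): δ = 155.24°  ·
antipodal pairs: 15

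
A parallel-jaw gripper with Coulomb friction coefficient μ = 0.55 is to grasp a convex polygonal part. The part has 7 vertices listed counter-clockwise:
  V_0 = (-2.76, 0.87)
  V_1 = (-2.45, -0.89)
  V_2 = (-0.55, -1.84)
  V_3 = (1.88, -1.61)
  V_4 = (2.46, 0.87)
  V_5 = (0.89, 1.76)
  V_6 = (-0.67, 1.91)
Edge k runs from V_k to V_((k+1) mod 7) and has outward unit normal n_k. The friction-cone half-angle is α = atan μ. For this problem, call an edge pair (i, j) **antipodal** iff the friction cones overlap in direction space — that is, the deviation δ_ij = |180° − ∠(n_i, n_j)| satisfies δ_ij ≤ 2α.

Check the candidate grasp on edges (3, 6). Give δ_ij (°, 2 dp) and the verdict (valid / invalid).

δ = 50.38°, valid

α = atan 0.55 = 28.81°;  2α = 57.62°
edge 3: e_3 = (+0.58, +2.48);  n_3 = (+0.9737, -0.2277)
edge 6: e_6 = (-2.09, -1.04);  n_6 = (-0.4455, +0.8953)
∠(n_3, n_6) = 129.62°
δ = |180° − 129.62°| = 50.38°
50.38° ≤ 2α = 57.62°  →  valid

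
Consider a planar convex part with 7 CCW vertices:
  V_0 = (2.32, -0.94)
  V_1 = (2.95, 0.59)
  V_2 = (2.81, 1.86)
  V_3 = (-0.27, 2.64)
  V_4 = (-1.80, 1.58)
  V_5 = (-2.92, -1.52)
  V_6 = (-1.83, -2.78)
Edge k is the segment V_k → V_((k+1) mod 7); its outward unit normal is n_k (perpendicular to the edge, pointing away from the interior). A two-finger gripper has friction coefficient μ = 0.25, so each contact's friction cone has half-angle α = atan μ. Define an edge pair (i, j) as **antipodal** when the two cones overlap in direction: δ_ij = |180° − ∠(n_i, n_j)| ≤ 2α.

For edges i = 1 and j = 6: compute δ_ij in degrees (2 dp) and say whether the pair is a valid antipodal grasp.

δ = 107.62°, invalid

α = atan 0.25 = 14.04°;  2α = 28.07°
edge 1: e_1 = (-0.14, +1.27);  n_1 = (+0.9940, +0.1096)
edge 6: e_6 = (+4.15, +1.84);  n_6 = (+0.4053, -0.9142)
∠(n_1, n_6) = 72.38°
δ = |180° − 72.38°| = 107.62°
107.62° > 2α = 28.07°  →  invalid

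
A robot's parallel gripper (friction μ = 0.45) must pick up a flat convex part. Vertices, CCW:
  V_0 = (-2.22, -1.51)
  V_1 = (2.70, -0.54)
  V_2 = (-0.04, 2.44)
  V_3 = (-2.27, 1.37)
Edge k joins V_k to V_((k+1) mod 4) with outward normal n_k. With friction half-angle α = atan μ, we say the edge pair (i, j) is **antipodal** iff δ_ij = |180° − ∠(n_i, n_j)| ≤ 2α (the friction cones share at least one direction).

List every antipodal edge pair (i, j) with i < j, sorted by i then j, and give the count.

count = 2; pairs: (0,2), (1,3)

α = atan 0.45 = 24.23°;  2α = 48.46°
n_0 = (+0.1934, -0.9811)
n_1 = (+0.7361, +0.6768)
n_2 = (-0.4326, +0.9016)
n_3 = (-0.9998, -0.0174)
  (0,1): δ = 58.56°  ·
  (0,2): δ = 14.48°  ✓
  (0,3): δ = 79.84°  ·
  (1,2): δ = 106.96°  ·
  (1,3): δ = 41.60°  ✓
  (2,3): δ = 114.64°  ·
antipodal pairs: 2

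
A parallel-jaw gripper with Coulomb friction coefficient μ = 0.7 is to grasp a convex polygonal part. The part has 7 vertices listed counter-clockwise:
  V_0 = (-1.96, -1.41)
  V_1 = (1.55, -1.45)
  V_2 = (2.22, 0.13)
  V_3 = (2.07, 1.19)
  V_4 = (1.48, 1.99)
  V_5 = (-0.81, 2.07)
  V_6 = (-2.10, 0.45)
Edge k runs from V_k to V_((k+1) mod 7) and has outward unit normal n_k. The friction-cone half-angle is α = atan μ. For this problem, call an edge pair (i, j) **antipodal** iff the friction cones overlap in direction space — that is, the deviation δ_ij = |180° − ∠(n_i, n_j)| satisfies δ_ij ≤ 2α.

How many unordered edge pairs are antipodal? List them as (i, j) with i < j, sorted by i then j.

α = atan 0.7 = 34.99°;  2α = 69.98°
n_0 = (-0.0114, -0.9999)
n_1 = (+0.9206, -0.3904)
n_2 = (+0.9901, +0.1401)
n_3 = (+0.8048, +0.5935)
n_4 = (+0.0349, +0.9994)
n_5 = (-0.7823, +0.6229)
n_6 = (-0.9972, -0.0751)
  (0,1): δ = 112.33°  ·
  (0,2): δ = 81.29°  ·
  (0,3): δ = 52.94°  ✓
  (0,4): δ = 1.35°  ✓
  (0,5): δ = 52.12°  ✓
  (0,6): δ = 94.96°  ·
  (1,2): δ = 148.97°  ·
  (1,3): δ = 120.61°  ·
  (1,4): δ = 69.02°  ✓
  (1,5): δ = 15.55°  ✓
  (1,6): δ = 27.28°  ✓
  (2,3): δ = 151.65°  ·
  (2,4): δ = 100.06°  ·
  (2,5): δ = 46.58°  ✓
  (2,6): δ = 3.75°  ✓
  (3,4): δ = 128.41°  ·
  (3,5): δ = 74.94°  ·
  (3,6): δ = 32.10°  ✓
  (4,5): δ = 126.53°  ·
  (4,6): δ = 83.69°  ·
  (5,6): δ = 137.17°  ·
antipodal pairs: 9

count = 9; pairs: (0,3), (0,4), (0,5), (1,4), (1,5), (1,6), (2,5), (2,6), (3,6)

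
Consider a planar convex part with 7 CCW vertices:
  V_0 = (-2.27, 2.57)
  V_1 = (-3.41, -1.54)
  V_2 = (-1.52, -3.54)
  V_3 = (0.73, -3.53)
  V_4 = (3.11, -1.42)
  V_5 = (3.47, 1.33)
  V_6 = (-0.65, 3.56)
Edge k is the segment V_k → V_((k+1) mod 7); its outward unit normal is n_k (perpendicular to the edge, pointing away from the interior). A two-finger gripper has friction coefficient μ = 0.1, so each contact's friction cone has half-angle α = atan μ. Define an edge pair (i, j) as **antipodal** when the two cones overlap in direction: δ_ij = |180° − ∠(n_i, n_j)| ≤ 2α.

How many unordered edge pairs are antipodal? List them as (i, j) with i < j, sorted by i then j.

count = 2; pairs: (0,4), (3,6)

α = atan 0.1 = 5.71°;  2α = 11.42°
n_0 = (-0.9636, +0.2673)
n_1 = (-0.7268, -0.6868)
n_2 = (+0.0044, -1.0000)
n_3 = (+0.6634, -0.7483)
n_4 = (+0.9915, -0.1298)
n_5 = (+0.4760, +0.8794)
n_6 = (-0.5215, +0.8533)
  (0,1): δ = 121.12°  ·
  (0,2): δ = 74.24°  ·
  (0,3): δ = 32.94°  ·
  (0,4): δ = 8.04°  ✓
  (0,5): δ = 77.08°  ·
  (0,6): δ = 136.93°  ·
  (1,2): δ = 133.13°  ·
  (1,3): δ = 91.82°  ·
  (1,4): δ = 50.84°  ·
  (1,5): δ = 18.19°  ·
  (1,6): δ = 78.05°  ·
  (2,3): δ = 138.70°  ·
  (2,4): δ = 97.71°  ·
  (2,5): δ = 28.68°  ·
  (2,6): δ = 31.17°  ·
  (3,4): δ = 139.02°  ·
  (3,5): δ = 69.98°  ·
  (3,6): δ = 10.13°  ✓
  (4,5): δ = 110.97°  ·
  (4,6): δ = 51.11°  ·
  (5,6): δ = 120.15°  ·
antipodal pairs: 2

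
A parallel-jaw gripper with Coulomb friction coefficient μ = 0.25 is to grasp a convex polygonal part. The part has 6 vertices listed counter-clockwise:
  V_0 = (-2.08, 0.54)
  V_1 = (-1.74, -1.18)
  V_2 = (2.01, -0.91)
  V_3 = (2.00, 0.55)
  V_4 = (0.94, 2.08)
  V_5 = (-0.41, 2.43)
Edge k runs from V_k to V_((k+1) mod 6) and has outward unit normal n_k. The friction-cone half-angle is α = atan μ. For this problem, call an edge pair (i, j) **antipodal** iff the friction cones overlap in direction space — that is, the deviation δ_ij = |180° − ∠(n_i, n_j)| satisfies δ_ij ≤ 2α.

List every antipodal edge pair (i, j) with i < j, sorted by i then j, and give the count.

α = atan 0.25 = 14.04°;  2α = 28.07°
n_0 = (-0.9810, -0.1939)
n_1 = (+0.0718, -0.9974)
n_2 = (+1.0000, +0.0068)
n_3 = (+0.8220, +0.5695)
n_4 = (+0.2510, +0.9680)
n_5 = (-0.7494, +0.6621)
  (0,1): δ = 97.06°  ·
  (0,2): δ = 10.79°  ✓
  (0,3): δ = 23.53°  ✓
  (0,4): δ = 64.28°  ·
  (0,5): δ = 127.35°  ·
  (1,2): δ = 93.73°  ·
  (1,3): δ = 59.40°  ·
  (1,4): δ = 18.65°  ✓
  (1,5): δ = 44.42°  ·
  (2,3): δ = 145.68°  ·
  (2,4): δ = 104.93°  ·
  (2,5): δ = 41.86°  ·
  (3,4): δ = 139.25°  ·
  (3,5): δ = 76.18°  ·
  (4,5): δ = 116.93°  ·
antipodal pairs: 3

count = 3; pairs: (0,2), (0,3), (1,4)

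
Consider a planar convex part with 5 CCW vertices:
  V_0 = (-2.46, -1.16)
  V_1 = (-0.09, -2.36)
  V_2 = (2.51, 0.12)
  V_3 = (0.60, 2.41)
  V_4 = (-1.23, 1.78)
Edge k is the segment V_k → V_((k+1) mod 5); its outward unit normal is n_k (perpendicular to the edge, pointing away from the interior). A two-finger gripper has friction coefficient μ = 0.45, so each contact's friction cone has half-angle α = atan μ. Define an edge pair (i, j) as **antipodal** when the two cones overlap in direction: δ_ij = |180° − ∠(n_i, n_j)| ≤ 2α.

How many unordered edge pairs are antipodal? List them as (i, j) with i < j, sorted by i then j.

count = 4; pairs: (0,2), (0,3), (1,3), (1,4)

α = atan 0.45 = 24.23°;  2α = 48.46°
n_0 = (-0.4517, -0.8922)
n_1 = (+0.6902, -0.7236)
n_2 = (+0.7679, +0.6405)
n_3 = (-0.3255, +0.9455)
n_4 = (-0.9225, +0.3860)
  (0,1): δ = 109.50°  ·
  (0,2): δ = 23.32°  ✓
  (0,3): δ = 45.85°  ✓
  (0,4): δ = 94.15°  ·
  (1,2): δ = 93.82°  ·
  (1,3): δ = 24.65°  ✓
  (1,4): δ = 23.65°  ✓
  (2,3): δ = 110.83°  ·
  (2,4): δ = 62.53°  ·
  (3,4): δ = 131.70°  ·
antipodal pairs: 4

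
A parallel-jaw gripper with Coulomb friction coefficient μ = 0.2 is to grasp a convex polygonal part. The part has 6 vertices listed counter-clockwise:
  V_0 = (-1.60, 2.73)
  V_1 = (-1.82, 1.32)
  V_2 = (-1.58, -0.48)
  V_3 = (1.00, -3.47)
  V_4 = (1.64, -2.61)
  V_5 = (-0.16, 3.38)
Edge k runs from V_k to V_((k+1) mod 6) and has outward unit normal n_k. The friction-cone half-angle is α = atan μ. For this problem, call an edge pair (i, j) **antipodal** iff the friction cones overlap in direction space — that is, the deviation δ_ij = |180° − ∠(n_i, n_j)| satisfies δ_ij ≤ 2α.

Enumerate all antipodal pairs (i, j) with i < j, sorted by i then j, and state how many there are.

count = 1; pairs: (1,4)

α = atan 0.2 = 11.31°;  2α = 22.62°
n_0 = (-0.9880, +0.1542)
n_1 = (-0.9912, -0.1322)
n_2 = (-0.7571, -0.6533)
n_3 = (+0.8022, -0.5970)
n_4 = (+0.9577, +0.2878)
n_5 = (-0.4114, +0.9114)
  (0,1): δ = 163.54°  ·
  (0,2): δ = 130.34°  ·
  (0,3): δ = 27.79°  ·
  (0,4): δ = 25.59°  ·
  (0,5): δ = 123.16°  ·
  (1,2): δ = 146.80°  ·
  (1,3): δ = 44.25°  ·
  (1,4): δ = 9.13°  ✓
  (1,5): δ = 106.70°  ·
  (2,3): δ = 77.45°  ·
  (2,4): δ = 24.06°  ·
  (2,5): δ = 73.50°  ·
  (3,4): δ = 126.62°  ·
  (3,5): δ = 29.05°  ·
  (4,5): δ = 82.43°  ·
antipodal pairs: 1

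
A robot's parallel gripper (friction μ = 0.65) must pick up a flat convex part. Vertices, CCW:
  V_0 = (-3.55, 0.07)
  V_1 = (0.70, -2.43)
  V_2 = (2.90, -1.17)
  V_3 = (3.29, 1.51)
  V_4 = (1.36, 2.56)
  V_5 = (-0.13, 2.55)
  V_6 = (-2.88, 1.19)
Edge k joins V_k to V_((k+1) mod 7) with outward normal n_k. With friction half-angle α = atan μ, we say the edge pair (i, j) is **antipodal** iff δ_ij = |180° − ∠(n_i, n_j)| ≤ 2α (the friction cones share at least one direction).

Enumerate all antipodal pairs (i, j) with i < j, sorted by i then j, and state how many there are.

count = 9; pairs: (0,3), (0,4), (0,5), (1,3), (1,4), (1,5), (1,6), (2,5), (2,6)

α = atan 0.65 = 33.02°;  2α = 66.05°
n_0 = (-0.5070, -0.8619)
n_1 = (+0.4970, -0.8678)
n_2 = (+0.9896, -0.1440)
n_3 = (+0.4779, +0.8784)
n_4 = (-0.0067, +1.0000)
n_5 = (-0.4433, +0.8964)
n_6 = (-0.8582, +0.5134)
  (0,1): δ = 119.73°  ·
  (0,2): δ = 67.81°  ·
  (0,3): δ = 1.92°  ✓
  (0,4): δ = 30.85°  ✓
  (0,5): δ = 56.78°  ✓
  (0,6): δ = 89.58°  ·
  (1,2): δ = 128.08°  ·
  (1,3): δ = 58.35°  ✓
  (1,4): δ = 29.42°  ✓
  (1,5): δ = 3.49°  ✓
  (1,6): δ = 29.31°  ✓
  (2,3): δ = 110.27°  ·
  (2,4): δ = 81.34°  ·
  (2,5): δ = 55.41°  ✓
  (2,6): δ = 22.61°  ✓
  (3,4): δ = 151.07°  ·
  (3,5): δ = 125.14°  ·
  (3,6): δ = 92.34°  ·
  (4,5): δ = 154.07°  ·
  (4,6): δ = 121.27°  ·
  (5,6): δ = 147.20°  ·
antipodal pairs: 9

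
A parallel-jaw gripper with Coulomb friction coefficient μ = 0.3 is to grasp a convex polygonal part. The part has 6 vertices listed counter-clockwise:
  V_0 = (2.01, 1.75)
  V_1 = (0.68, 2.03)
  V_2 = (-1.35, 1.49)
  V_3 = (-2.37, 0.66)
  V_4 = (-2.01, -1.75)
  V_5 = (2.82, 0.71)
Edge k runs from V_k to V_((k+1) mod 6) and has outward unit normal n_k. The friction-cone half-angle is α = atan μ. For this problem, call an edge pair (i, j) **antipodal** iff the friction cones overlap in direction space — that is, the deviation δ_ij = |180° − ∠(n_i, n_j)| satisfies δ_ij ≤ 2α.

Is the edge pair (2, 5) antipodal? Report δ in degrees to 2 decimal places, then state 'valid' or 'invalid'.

δ = 88.78°, invalid

α = atan 0.3 = 16.70°;  2α = 33.40°
edge 2: e_2 = (-1.02, -0.83);  n_2 = (-0.6312, +0.7756)
edge 5: e_5 = (-0.81, +1.04);  n_5 = (+0.7889, +0.6145)
∠(n_2, n_5) = 91.22°
δ = |180° − 91.22°| = 88.78°
88.78° > 2α = 33.40°  →  invalid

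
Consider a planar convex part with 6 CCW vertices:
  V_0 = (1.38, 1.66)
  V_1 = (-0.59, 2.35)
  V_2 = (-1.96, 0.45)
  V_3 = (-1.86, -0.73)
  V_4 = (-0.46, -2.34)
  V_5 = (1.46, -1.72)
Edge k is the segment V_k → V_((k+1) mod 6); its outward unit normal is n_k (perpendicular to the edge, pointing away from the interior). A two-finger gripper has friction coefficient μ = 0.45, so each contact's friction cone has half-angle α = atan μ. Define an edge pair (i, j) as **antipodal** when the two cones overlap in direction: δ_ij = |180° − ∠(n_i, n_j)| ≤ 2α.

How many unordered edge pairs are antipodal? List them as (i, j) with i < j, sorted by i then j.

count = 6; pairs: (0,3), (0,4), (1,4), (1,5), (2,5), (3,5)

α = atan 0.45 = 24.23°;  2α = 48.46°
n_0 = (+0.3306, +0.9438)
n_1 = (-0.8111, +0.5849)
n_2 = (-0.9964, -0.0844)
n_3 = (-0.7546, -0.6562)
n_4 = (+0.3073, -0.9516)
n_5 = (+0.9997, +0.0237)
  (0,1): δ = 106.49°  ·
  (0,2): δ = 65.85°  ·
  (0,3): δ = 29.69°  ✓
  (0,4): δ = 37.20°  ✓
  (0,5): δ = 110.66°  ·
  (1,2): δ = 139.36°  ·
  (1,3): δ = 103.20°  ·
  (1,4): δ = 36.31°  ✓
  (1,5): δ = 37.15°  ✓
  (2,3): δ = 143.83°  ·
  (2,4): δ = 76.95°  ·
  (2,5): δ = 3.49°  ✓
  (3,4): δ = 113.11°  ·
  (3,5): δ = 39.65°  ✓
  (4,5): δ = 106.54°  ·
antipodal pairs: 6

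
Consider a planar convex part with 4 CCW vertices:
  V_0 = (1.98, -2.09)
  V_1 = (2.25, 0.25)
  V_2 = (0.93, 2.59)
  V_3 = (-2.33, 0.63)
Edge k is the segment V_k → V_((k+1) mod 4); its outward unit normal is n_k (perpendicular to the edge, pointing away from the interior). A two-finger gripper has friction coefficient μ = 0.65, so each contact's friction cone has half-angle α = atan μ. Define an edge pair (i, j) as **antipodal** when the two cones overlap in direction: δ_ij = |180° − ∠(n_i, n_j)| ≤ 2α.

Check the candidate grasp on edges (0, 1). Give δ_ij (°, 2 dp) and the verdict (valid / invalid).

α = atan 0.65 = 33.02°;  2α = 66.05°
edge 0: e_0 = (+0.27, +2.34);  n_0 = (+0.9934, -0.1146)
edge 1: e_1 = (-1.32, +2.34);  n_1 = (+0.8710, +0.4913)
∠(n_0, n_1) = 36.01°
δ = |180° − 36.01°| = 143.99°
143.99° > 2α = 66.05°  →  invalid

δ = 143.99°, invalid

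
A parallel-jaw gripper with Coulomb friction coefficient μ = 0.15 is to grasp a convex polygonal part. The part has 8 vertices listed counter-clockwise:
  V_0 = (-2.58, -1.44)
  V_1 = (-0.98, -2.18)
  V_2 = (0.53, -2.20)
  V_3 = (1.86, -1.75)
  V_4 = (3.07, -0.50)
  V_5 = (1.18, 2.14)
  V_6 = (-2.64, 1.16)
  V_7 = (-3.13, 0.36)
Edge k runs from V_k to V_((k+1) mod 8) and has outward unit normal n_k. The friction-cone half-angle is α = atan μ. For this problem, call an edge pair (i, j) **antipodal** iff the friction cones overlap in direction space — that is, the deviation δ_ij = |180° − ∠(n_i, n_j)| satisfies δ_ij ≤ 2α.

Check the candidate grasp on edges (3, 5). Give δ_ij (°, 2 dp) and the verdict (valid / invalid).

δ = 31.54°, invalid

α = atan 0.15 = 8.53°;  2α = 17.06°
edge 3: e_3 = (+1.21, +1.25);  n_3 = (+0.7185, -0.6955)
edge 5: e_5 = (-3.82, -0.98);  n_5 = (-0.2485, +0.9686)
∠(n_3, n_5) = 148.46°
δ = |180° − 148.46°| = 31.54°
31.54° > 2α = 17.06°  →  invalid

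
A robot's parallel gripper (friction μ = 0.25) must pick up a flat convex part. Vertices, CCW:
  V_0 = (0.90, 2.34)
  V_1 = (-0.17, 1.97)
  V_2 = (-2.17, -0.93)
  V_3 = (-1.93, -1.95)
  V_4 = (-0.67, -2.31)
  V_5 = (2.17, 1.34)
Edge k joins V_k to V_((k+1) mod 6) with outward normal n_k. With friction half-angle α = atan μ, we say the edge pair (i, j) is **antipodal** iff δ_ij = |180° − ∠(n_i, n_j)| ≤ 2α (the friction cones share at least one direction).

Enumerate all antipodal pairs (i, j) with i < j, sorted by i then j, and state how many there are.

count = 2; pairs: (1,4), (3,5)

α = atan 0.25 = 14.04°;  2α = 28.07°
n_0 = (-0.3268, +0.9451)
n_1 = (-0.8232, +0.5677)
n_2 = (-0.9734, -0.2290)
n_3 = (-0.2747, -0.9615)
n_4 = (+0.7892, -0.6141)
n_5 = (+0.6186, +0.7857)
  (0,1): δ = 143.67°  ·
  (0,2): δ = 95.83°  ·
  (0,3): δ = 35.02°  ·
  (0,4): δ = 33.04°  ·
  (0,5): δ = 122.71°  ·
  (1,2): δ = 132.17°  ·
  (1,3): δ = 71.35°  ·
  (1,4): δ = 3.29°  ✓
  (1,5): δ = 86.38°  ·
  (2,3): δ = 119.19°  ·
  (2,4): δ = 51.13°  ·
  (2,5): δ = 38.54°  ·
  (3,4): δ = 111.94°  ·
  (3,5): δ = 22.27°  ✓
  (4,5): δ = 90.33°  ·
antipodal pairs: 2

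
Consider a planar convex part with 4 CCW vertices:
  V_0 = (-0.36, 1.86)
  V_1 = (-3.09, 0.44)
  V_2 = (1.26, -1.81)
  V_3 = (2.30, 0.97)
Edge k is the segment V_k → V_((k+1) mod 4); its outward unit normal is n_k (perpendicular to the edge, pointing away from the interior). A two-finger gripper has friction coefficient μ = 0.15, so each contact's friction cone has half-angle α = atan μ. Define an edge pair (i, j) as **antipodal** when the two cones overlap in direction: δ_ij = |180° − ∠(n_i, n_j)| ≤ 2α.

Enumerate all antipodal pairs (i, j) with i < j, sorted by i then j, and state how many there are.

count = 1; pairs: (1,3)

α = atan 0.15 = 8.53°;  2α = 17.06°
n_0 = (-0.4615, +0.8872)
n_1 = (-0.4594, -0.8882)
n_2 = (+0.9366, -0.3504)
n_3 = (+0.3173, +0.9483)
  (0,1): δ = 54.83°  ·
  (0,2): δ = 42.01°  ·
  (0,3): δ = 134.02°  ·
  (1,2): δ = 83.16°  ·
  (1,3): δ = 8.85°  ✓
  (2,3): δ = 87.99°  ·
antipodal pairs: 1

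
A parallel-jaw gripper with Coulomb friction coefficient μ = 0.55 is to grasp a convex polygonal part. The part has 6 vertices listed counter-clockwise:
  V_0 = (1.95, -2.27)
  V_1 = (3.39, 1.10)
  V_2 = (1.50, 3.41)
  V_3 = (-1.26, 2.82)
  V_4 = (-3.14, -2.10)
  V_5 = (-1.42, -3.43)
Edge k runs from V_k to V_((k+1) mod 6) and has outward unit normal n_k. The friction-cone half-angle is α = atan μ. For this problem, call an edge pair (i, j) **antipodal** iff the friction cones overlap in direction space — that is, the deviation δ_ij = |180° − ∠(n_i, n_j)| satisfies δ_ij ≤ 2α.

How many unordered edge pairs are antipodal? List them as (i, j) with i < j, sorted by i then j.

count = 6; pairs: (0,2), (0,3), (1,4), (2,4), (2,5), (3,5)

α = atan 0.55 = 28.81°;  2α = 57.62°
n_0 = (+0.9196, -0.3929)
n_1 = (+0.7740, +0.6332)
n_2 = (-0.2090, +0.9779)
n_3 = (-0.9341, +0.3569)
n_4 = (-0.6117, -0.7911)
n_5 = (+0.3255, -0.9456)
  (0,1): δ = 117.57°  ·
  (0,2): δ = 54.80°  ✓
  (0,3): δ = 2.22°  ✓
  (0,4): δ = 75.42°  ·
  (0,5): δ = 132.13°  ·
  (1,2): δ = 117.22°  ·
  (1,3): δ = 60.20°  ·
  (1,4): δ = 13.00°  ✓
  (1,5): δ = 69.70°  ·
  (2,3): δ = 122.98°  ·
  (2,4): δ = 49.78°  ✓
  (2,5): δ = 6.93°  ✓
  (3,4): δ = 106.80°  ·
  (3,5): δ = 50.09°  ✓
  (4,5): δ = 123.29°  ·
antipodal pairs: 6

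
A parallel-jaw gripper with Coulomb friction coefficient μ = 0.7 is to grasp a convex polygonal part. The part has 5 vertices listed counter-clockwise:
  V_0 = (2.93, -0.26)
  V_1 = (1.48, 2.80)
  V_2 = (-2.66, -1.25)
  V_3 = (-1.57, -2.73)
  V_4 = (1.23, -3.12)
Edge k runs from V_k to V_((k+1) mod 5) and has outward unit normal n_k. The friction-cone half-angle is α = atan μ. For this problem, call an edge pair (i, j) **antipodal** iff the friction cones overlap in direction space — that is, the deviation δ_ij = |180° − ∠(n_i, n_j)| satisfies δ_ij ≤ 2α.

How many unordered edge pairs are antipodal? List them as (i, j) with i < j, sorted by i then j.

count = 5; pairs: (0,2), (0,3), (1,3), (1,4), (2,4)

α = atan 0.7 = 34.99°;  2α = 69.98°
n_0 = (+0.9037, +0.4282)
n_1 = (-0.6993, +0.7148)
n_2 = (-0.8052, -0.5930)
n_3 = (-0.1380, -0.9904)
n_4 = (+0.8596, -0.5110)
  (0,1): δ = 70.98°  ·
  (0,2): δ = 11.02°  ✓
  (0,3): δ = 56.72°  ✓
  (0,4): δ = 123.92°  ·
  (1,2): δ = 98.00°  ·
  (1,3): δ = 52.30°  ✓
  (1,4): δ = 14.90°  ✓
  (2,3): δ = 134.30°  ·
  (2,4): δ = 67.10°  ✓
  (3,4): δ = 112.80°  ·
antipodal pairs: 5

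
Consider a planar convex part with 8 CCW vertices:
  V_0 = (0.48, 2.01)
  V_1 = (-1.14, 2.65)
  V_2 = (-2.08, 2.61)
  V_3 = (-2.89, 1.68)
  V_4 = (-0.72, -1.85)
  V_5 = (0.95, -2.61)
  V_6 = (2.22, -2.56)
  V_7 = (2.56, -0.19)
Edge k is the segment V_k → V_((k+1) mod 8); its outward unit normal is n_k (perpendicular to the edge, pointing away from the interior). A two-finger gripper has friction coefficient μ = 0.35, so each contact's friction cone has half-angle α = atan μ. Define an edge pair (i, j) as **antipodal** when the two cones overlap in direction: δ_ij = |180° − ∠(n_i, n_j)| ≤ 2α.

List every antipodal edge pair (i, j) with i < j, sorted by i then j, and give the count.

α = atan 0.35 = 19.29°;  2α = 38.58°
n_0 = (+0.3674, +0.9301)
n_1 = (-0.0425, +0.9991)
n_2 = (-0.7541, +0.6568)
n_3 = (-0.8519, -0.5237)
n_4 = (-0.4142, -0.9102)
n_5 = (+0.0393, -0.9992)
n_6 = (+0.9899, -0.1420)
n_7 = (+0.7266, +0.6870)
  (0,1): δ = 156.01°  ·
  (0,2): δ = 109.50°  ·
  (0,3): δ = 36.86°  ✓
  (0,4): δ = 2.91°  ✓
  (0,5): δ = 23.81°  ✓
  (0,6): δ = 103.39°  ·
  (0,7): δ = 154.95°  ·
  (1,2): δ = 133.49°  ·
  (1,3): δ = 60.86°  ·
  (1,4): δ = 26.91°  ✓
  (1,5): δ = 0.18°  ✓
  (1,6): δ = 79.40°  ·
  (1,7): δ = 130.96°  ·
  (2,3): δ = 107.36°  ·
  (2,4): δ = 73.41°  ·
  (2,5): δ = 46.69°  ·
  (2,6): δ = 32.89°  ✓
  (2,7): δ = 84.45°  ·
  (3,4): δ = 146.05°  ·
  (3,5): δ = 119.33°  ·
  (3,6): δ = 39.74°  ·
  (3,7): δ = 11.81°  ✓
  (4,5): δ = 153.28°  ·
  (4,6): δ = 73.69°  ·
  (4,7): δ = 22.14°  ✓
  (5,6): δ = 100.42°  ·
  (5,7): δ = 48.86°  ·
  (6,7): δ = 128.44°  ·
antipodal pairs: 8

count = 8; pairs: (0,3), (0,4), (0,5), (1,4), (1,5), (2,6), (3,7), (4,7)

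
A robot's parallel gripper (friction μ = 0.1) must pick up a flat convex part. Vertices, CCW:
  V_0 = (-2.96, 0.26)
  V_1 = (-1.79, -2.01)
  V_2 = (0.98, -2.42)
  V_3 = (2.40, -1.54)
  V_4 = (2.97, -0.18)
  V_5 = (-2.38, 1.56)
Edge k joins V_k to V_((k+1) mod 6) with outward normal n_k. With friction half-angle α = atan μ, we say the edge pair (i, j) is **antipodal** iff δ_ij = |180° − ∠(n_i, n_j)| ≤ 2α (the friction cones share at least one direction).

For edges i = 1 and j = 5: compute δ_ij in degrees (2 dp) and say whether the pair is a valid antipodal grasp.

δ = 74.38°, invalid

α = atan 0.1 = 5.71°;  2α = 11.42°
edge 1: e_1 = (+2.77, -0.41);  n_1 = (-0.1464, -0.9892)
edge 5: e_5 = (-0.58, -1.30);  n_5 = (-0.9132, +0.4074)
∠(n_1, n_5) = 105.62°
δ = |180° − 105.62°| = 74.38°
74.38° > 2α = 11.42°  →  invalid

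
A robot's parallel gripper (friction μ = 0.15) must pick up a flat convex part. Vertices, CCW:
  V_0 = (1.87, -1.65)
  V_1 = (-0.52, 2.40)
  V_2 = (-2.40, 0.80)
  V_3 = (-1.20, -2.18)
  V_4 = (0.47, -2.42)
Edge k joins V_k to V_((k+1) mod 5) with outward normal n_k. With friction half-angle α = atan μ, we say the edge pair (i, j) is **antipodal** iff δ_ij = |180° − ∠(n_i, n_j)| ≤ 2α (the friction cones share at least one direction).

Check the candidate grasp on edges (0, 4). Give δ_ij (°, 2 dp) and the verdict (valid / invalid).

α = atan 0.15 = 8.53°;  2α = 17.06°
edge 0: e_0 = (-2.39, +4.05);  n_0 = (+0.8612, +0.5082)
edge 4: e_4 = (+1.40, +0.77);  n_4 = (+0.4819, -0.8762)
∠(n_0, n_4) = 91.74°
δ = |180° − 91.74°| = 88.26°
88.26° > 2α = 17.06°  →  invalid

δ = 88.26°, invalid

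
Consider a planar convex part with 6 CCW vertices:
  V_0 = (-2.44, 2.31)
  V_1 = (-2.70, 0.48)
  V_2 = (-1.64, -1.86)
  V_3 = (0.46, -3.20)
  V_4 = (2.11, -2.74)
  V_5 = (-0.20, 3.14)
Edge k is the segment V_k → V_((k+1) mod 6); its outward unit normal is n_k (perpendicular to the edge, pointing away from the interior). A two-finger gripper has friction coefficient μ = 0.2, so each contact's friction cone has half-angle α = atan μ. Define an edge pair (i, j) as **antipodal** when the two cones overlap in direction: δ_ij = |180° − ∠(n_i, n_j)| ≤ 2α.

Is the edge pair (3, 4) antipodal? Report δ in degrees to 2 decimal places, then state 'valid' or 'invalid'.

δ = 84.13°, invalid

α = atan 0.2 = 11.31°;  2α = 22.62°
edge 3: e_3 = (+1.65, +0.46);  n_3 = (+0.2685, -0.9633)
edge 4: e_4 = (-2.31, +5.88);  n_4 = (+0.9308, +0.3657)
∠(n_3, n_4) = 95.87°
δ = |180° − 95.87°| = 84.13°
84.13° > 2α = 22.62°  →  invalid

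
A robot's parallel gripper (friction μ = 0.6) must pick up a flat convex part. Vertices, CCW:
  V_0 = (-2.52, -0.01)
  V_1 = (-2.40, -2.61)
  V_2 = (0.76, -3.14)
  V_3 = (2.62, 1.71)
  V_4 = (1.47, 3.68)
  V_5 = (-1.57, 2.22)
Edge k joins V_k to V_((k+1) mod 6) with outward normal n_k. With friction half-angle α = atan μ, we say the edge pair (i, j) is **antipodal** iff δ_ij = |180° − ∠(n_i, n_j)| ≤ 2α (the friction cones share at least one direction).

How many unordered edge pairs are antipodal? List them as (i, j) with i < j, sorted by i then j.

count = 7; pairs: (0,2), (0,3), (1,3), (1,4), (2,4), (2,5), (3,5)

α = atan 0.6 = 30.96°;  2α = 61.93°
n_0 = (-0.9989, -0.0461)
n_1 = (-0.1654, -0.9862)
n_2 = (+0.9337, -0.3581)
n_3 = (+0.8636, +0.5041)
n_4 = (-0.4329, +0.9014)
n_5 = (-0.9200, +0.3919)
  (0,1): δ = 102.16°  ·
  (0,2): δ = 23.62°  ✓
  (0,3): δ = 27.63°  ✓
  (0,4): δ = 113.01°  ·
  (0,5): δ = 154.28°  ·
  (1,2): δ = 101.46°  ·
  (1,3): δ = 50.20°  ✓
  (1,4): δ = 35.17°  ✓
  (1,5): δ = 76.45°  ·
  (2,3): δ = 128.74°  ·
  (2,4): δ = 43.36°  ✓
  (2,5): δ = 2.09°  ✓
  (3,4): δ = 94.62°  ·
  (3,5): δ = 53.35°  ✓
  (4,5): δ = 138.73°  ·
antipodal pairs: 7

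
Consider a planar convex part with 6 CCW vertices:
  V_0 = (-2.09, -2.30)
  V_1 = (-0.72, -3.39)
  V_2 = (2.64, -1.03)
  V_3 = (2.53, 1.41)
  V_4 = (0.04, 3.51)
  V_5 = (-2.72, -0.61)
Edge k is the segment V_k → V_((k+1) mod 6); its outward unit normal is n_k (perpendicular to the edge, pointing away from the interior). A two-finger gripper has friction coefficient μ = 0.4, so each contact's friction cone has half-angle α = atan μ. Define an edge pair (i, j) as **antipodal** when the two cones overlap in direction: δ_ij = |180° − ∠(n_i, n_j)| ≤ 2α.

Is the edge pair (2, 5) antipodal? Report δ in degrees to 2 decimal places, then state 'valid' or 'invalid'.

δ = 17.86°, valid

α = atan 0.4 = 21.80°;  2α = 43.60°
edge 2: e_2 = (-0.11, +2.44);  n_2 = (+0.9990, +0.0450)
edge 5: e_5 = (+0.63, -1.69);  n_5 = (-0.9370, -0.3493)
∠(n_2, n_5) = 162.14°
δ = |180° − 162.14°| = 17.86°
17.86° ≤ 2α = 43.60°  →  valid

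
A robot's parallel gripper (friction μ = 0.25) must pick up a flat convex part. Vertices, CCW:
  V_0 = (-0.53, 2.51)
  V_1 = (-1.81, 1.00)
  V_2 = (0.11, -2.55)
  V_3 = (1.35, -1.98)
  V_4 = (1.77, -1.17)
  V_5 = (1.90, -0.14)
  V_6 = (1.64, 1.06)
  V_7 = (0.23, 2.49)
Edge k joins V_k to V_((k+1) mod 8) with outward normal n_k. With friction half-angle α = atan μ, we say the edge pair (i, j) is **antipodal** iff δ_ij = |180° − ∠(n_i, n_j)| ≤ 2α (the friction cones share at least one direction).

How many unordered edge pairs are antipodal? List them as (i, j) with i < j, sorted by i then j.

α = atan 0.25 = 14.04°;  2α = 28.07°
n_0 = (-0.7628, +0.6466)
n_1 = (-0.8796, -0.4757)
n_2 = (+0.4177, -0.9086)
n_3 = (+0.8878, -0.4603)
n_4 = (+0.9921, -0.1252)
n_5 = (+0.9773, +0.2118)
n_6 = (+0.7121, +0.7021)
n_7 = (+0.0263, +0.9997)
  (0,1): δ = 111.31°  ·
  (0,2): δ = 25.03°  ✓
  (0,3): δ = 12.88°  ✓
  (0,4): δ = 33.09°  ·
  (0,5): δ = 52.51°  ·
  (0,6): δ = 84.88°  ·
  (0,7): δ = 128.78°  ·
  (1,2): δ = 93.72°  ·
  (1,3): δ = 55.81°  ·
  (1,4): δ = 35.60°  ·
  (1,5): δ = 16.18°  ✓
  (1,6): δ = 16.19°  ✓
  (1,7): δ = 60.09°  ·
  (2,3): δ = 142.09°  ·
  (2,4): δ = 121.88°  ·
  (2,5): δ = 102.46°  ·
  (2,6): δ = 70.09°  ·
  (2,7): δ = 26.19°  ✓
  (3,4): δ = 159.79°  ·
  (3,5): δ = 140.37°  ·
  (3,6): δ = 108.00°  ·
  (3,7): δ = 64.10°  ·
  (4,5): δ = 160.58°  ·
  (4,6): δ = 128.21°  ·
  (4,7): δ = 84.31°  ·
  (5,6): δ = 147.63°  ·
  (5,7): δ = 103.73°  ·
  (6,7): δ = 136.10°  ·
antipodal pairs: 5

count = 5; pairs: (0,2), (0,3), (1,5), (1,6), (2,7)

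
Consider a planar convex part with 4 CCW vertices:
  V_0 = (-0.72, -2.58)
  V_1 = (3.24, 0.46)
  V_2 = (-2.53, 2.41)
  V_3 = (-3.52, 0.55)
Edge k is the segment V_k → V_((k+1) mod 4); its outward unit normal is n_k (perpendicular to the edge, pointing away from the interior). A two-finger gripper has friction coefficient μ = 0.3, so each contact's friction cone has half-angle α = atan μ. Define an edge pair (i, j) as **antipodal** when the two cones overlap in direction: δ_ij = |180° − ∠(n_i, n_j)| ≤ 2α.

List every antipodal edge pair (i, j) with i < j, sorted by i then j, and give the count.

count = 2; pairs: (0,2), (1,3)

α = atan 0.3 = 16.70°;  2α = 33.40°
n_0 = (+0.6089, -0.7932)
n_1 = (+0.3202, +0.9474)
n_2 = (-0.8827, +0.4698)
n_3 = (-0.7453, -0.6667)
  (0,1): δ = 56.19°  ·
  (0,2): δ = 24.46°  ✓
  (0,3): δ = 94.30°  ·
  (1,2): δ = 99.35°  ·
  (1,3): δ = 29.51°  ✓
  (2,3): δ = 110.16°  ·
antipodal pairs: 2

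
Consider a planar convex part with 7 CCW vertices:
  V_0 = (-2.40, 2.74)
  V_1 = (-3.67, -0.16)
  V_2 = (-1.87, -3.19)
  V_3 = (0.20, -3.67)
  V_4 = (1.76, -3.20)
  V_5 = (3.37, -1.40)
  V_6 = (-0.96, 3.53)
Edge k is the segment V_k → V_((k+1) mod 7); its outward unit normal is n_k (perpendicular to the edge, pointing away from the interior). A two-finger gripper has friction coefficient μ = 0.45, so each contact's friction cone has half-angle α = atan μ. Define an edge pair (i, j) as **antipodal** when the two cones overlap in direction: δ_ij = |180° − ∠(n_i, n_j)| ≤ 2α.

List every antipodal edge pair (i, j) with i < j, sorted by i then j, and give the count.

count = 6; pairs: (0,4), (1,5), (2,5), (2,6), (3,6), (4,6)

α = atan 0.45 = 24.23°;  2α = 48.46°
n_0 = (-0.9160, +0.4012)
n_1 = (-0.8597, -0.5107)
n_2 = (-0.2259, -0.9742)
n_3 = (+0.2885, -0.9575)
n_4 = (+0.7453, -0.6667)
n_5 = (+0.7513, +0.6599)
n_6 = (-0.4810, +0.8767)
  (0,1): δ = 125.64°  ·
  (0,2): δ = 79.41°  ·
  (0,3): δ = 49.58°  ·
  (0,4): δ = 18.16°  ✓
  (0,5): δ = 64.94°  ·
  (0,6): δ = 142.40°  ·
  (1,2): δ = 133.77°  ·
  (1,3): δ = 103.95°  ·
  (1,4): δ = 72.52°  ·
  (1,5): δ = 10.58°  ✓
  (1,6): δ = 88.04°  ·
  (2,3): δ = 150.18°  ·
  (2,4): δ = 118.76°  ·
  (2,5): δ = 35.65°  ✓
  (2,6): δ = 41.80°  ✓
  (3,4): δ = 148.58°  ·
  (3,5): δ = 65.47°  ·
  (3,6): δ = 11.98°  ✓
  (4,5): δ = 96.90°  ·
  (4,6): δ = 19.44°  ✓
  (5,6): δ = 102.54°  ·
antipodal pairs: 6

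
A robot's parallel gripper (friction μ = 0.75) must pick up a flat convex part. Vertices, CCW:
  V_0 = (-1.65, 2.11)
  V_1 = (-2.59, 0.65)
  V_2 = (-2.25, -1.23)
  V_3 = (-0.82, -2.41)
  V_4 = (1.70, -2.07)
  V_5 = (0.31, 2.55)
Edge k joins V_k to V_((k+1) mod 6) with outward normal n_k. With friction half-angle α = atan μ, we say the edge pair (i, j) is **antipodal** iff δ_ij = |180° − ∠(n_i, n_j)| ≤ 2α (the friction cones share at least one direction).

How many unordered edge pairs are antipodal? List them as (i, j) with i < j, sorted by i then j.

α = atan 0.75 = 36.87°;  2α = 73.74°
n_0 = (-0.8408, +0.5413)
n_1 = (-0.9840, -0.1780)
n_2 = (-0.6365, -0.7713)
n_3 = (+0.1337, -0.9910)
n_4 = (+0.9576, +0.2881)
n_5 = (-0.2190, +0.9757)
  (0,1): δ = 136.97°  ·
  (0,2): δ = 96.75°  ·
  (0,3): δ = 49.54°  ✓
  (0,4): δ = 49.52°  ✓
  (0,5): δ = 135.43°  ·
  (1,2): δ = 139.78°  ·
  (1,3): δ = 92.57°  ·
  (1,4): δ = 6.49°  ✓
  (1,5): δ = 92.40°  ·
  (2,3): δ = 132.79°  ·
  (2,4): δ = 33.73°  ✓
  (2,5): δ = 52.18°  ✓
  (3,4): δ = 80.94°  ·
  (3,5): δ = 4.97°  ✓
  (4,5): δ = 94.09°  ·
antipodal pairs: 6

count = 6; pairs: (0,3), (0,4), (1,4), (2,4), (2,5), (3,5)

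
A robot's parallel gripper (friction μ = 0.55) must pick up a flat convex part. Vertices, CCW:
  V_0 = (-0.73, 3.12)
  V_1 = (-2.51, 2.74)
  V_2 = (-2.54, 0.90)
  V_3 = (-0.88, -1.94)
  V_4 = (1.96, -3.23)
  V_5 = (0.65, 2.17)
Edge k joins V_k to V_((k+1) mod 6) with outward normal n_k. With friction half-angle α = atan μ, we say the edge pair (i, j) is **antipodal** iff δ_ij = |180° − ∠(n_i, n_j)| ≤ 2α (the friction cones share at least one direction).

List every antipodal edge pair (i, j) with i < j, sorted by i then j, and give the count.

count = 7; pairs: (0,3), (1,4), (1,5), (2,4), (2,5), (3,4), (3,5)

α = atan 0.55 = 28.81°;  2α = 57.62°
n_0 = (-0.2088, +0.9780)
n_1 = (-0.9999, +0.0163)
n_2 = (-0.8633, -0.5046)
n_3 = (-0.4136, -0.9105)
n_4 = (+0.9718, +0.2358)
n_5 = (+0.5670, +0.8237)
  (0,1): δ = 102.98°  ·
  (0,2): δ = 71.74°  ·
  (0,3): δ = 36.48°  ✓
  (0,4): δ = 91.59°  ·
  (0,5): δ = 133.41°  ·
  (1,2): δ = 148.76°  ·
  (1,3): δ = 113.49°  ·
  (1,4): δ = 14.57°  ✓
  (1,5): δ = 56.39°  ✓
  (2,3): δ = 144.74°  ·
  (2,4): δ = 16.67°  ✓
  (2,5): δ = 25.15°  ✓
  (3,4): δ = 51.94°  ✓
  (3,5): δ = 10.11°  ✓
  (4,5): δ = 138.18°  ·
antipodal pairs: 7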